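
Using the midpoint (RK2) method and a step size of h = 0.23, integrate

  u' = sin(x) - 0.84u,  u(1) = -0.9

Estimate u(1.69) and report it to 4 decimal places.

Midpoint: k1 = f(x_n, u_n); k2 = f(x_n + h/2, u_n + (h/2)·k1); u_{n+1} = u_n + h·k2.
x=1.000000, u=-0.900000:
  k1 = f(1.000000, -0.900000) = 1.597471
  k2 = f(1.115000, -0.716291) = 1.499595
  u ← -0.900000 + 0.23·1.499595 = -0.555093
x=1.230000, u=-0.555093:
  k1 = f(1.230000, -0.555093) = 1.408767
  k2 = f(1.345000, -0.393085) = 1.304807
  u ← -0.555093 + 0.23·1.304807 = -0.254987
x=1.460000, u=-0.254987:
  k1 = f(1.460000, -0.254987) = 1.208058
  k2 = f(1.575000, -0.116061) = 1.097482
  u ← -0.254987 + 0.23·1.097482 = -0.002567
u(1.69) ≈ -0.0026

-0.0026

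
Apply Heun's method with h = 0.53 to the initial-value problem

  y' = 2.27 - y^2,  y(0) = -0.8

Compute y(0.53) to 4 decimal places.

0.2324

Heun: k1 = f(t_n, y_n); k2 = f(t_n + h, y_n + h·k1); y_{n+1} = y_n + (h/2)·(k1 + k2).
t=0.000000, y=-0.800000:
  k1 = f(0.000000, -0.800000) = 1.630000
  k2 = f(0.530000, 0.063900) = 2.265917
  y ← -0.800000 + (0.53/2)·(1.630000 + 2.265917) = 0.232418
y(0.53) ≈ 0.2324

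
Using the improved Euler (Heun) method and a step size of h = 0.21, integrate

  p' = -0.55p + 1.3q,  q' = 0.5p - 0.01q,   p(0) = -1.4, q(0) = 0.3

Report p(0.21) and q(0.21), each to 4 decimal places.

Heun on (p,q): k1 = f(t_n, state_n); k2 = f(t_n + h, state_n + h·k1); state_{n+1} = state_n + (h/2)·(k1 + k2).
0.000000: (-1.400000, 0.300000)
  k1 = (1.160000, -0.703000)
  predictor → (-1.156400, 0.152370)
  k2 = (0.834101, -0.579724)
  → (-1.190619, 0.165314)
(p(0.21), q(0.21)) ≈ (-1.1906, 0.1653)

-1.1906, 0.1653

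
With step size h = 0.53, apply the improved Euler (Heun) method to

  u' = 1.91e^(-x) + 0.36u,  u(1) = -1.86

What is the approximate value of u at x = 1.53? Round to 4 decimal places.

-1.9174

Heun: k1 = f(x_n, u_n); k2 = f(x_n + h, u_n + h·k1); u_{n+1} = u_n + (h/2)·(k1 + k2).
x=1.000000, u=-1.860000:
  k1 = f(1.000000, -1.860000) = 0.033050
  k2 = f(1.530000, -1.842484) = -0.249711
  u ← -1.860000 + (0.53/2)·(0.033050 + (-0.249711)) = -1.917415
u(1.53) ≈ -1.9174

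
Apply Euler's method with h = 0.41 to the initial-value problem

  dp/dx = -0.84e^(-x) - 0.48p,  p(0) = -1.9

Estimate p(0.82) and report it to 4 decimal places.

Euler: p_{n+1} = p_n + h·f(x_n, p_n).
x=0.000000, p=-1.900000: f=0.072000 → p ← -1.900000 + 0.41·0.072000 = -1.870480
x=0.410000, p=-1.870480: f=0.340364 → p ← -1.870480 + 0.41·0.340364 = -1.730931
p(0.82) ≈ -1.7309

-1.7309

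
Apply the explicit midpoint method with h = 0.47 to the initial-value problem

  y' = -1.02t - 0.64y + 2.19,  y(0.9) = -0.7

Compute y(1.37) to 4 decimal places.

Midpoint: k1 = f(t_n, y_n); k2 = f(t_n + h/2, y_n + (h/2)·k1); y_{n+1} = y_n + h·k2.
t=0.900000, y=-0.700000:
  k1 = f(0.900000, -0.700000) = 1.720000
  k2 = f(1.135000, -0.295800) = 1.221612
  y ← -0.700000 + 0.47·1.221612 = -0.125842
y(1.37) ≈ -0.1258

-0.1258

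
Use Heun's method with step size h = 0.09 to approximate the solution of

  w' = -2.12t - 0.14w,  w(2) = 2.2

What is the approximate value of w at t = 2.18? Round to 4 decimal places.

1.3575

Heun: k1 = f(t_n, w_n); k2 = f(t_n + h, w_n + h·k1); w_{n+1} = w_n + (h/2)·(k1 + k2).
t=2.000000, w=2.200000:
  k1 = f(2.000000, 2.200000) = -4.548000
  k2 = f(2.090000, 1.790680) = -4.681495
  w ← 2.200000 + (0.09/2)·(-4.548000 + (-4.681495)) = 1.784673
t=2.090000, w=1.784673:
  k1 = f(2.090000, 1.784673) = -4.680654
  k2 = f(2.180000, 1.363414) = -4.812478
  w ← 1.784673 + (0.09/2)·(-4.680654 + (-4.812478)) = 1.357482
w(2.18) ≈ 1.3575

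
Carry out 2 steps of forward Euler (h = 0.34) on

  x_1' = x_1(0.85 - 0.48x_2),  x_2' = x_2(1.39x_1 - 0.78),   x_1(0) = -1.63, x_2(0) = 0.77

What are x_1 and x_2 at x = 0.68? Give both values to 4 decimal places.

Euler on (x_1,x_2): x_1_{n+1} = x_1_n + h·x_1', x_2_{n+1} = x_2_n + h·x_2'.
0.000000: (-1.630000, 0.770000); f=(-0.783052, -2.345189) → (-1.896238, -0.027364)
0.340000: (-1.896238, -0.027364); f=(-1.636709, 0.093470) → (-2.452719, 0.004416)
(x_1(0.68), x_2(0.68)) ≈ (-2.4527, 0.0044)

-2.4527, 0.0044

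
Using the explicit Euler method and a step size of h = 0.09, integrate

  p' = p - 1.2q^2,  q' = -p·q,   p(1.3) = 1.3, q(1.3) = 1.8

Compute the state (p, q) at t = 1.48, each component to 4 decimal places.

Euler on (p,q): p_{n+1} = p_n + h·p', q_{n+1} = q_n + h·q'.
1.300000: (1.300000, 1.800000); f=(-2.588000, -2.340000) → (1.067080, 1.589400)
1.390000: (1.067080, 1.589400); f=(-1.964351, -1.696017) → (0.890288, 1.436758)
(p(1.48), q(1.48)) ≈ (0.8903, 1.4368)

0.8903, 1.4368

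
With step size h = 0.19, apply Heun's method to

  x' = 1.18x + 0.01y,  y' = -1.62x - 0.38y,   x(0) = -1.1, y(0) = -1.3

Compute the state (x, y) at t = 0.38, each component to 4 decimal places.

-1.7212, -0.3299

Heun on (x,y): k1 = f(t_n, state_n); k2 = f(t_n + h, state_n + h·k1); state_{n+1} = state_n + (h/2)·(k1 + k2).
0.000000: (-1.100000, -1.300000)
  k1 = (-1.311000, 2.276000)
  predictor → (-1.349090, -0.867560)
  k2 = (-1.600602, 2.515199)
  → (-1.376602, -0.844836)
0.190000: (-1.376602, -0.844836)
  k1 = (-1.632839, 2.551133)
  predictor → (-1.686842, -0.360121)
  k2 = (-1.994074, 2.869529)
  → (-1.721159, -0.329873)
(x(0.38), y(0.38)) ≈ (-1.7212, -0.3299)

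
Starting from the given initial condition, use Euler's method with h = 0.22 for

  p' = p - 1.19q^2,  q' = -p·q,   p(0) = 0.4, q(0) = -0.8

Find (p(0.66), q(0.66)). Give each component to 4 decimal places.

0.1865, -0.6406

Euler on (p,q): p_{n+1} = p_n + h·p', q_{n+1} = q_n + h·q'.
0.000000: (0.400000, -0.800000); f=(-0.361600, 0.320000) → (0.320448, -0.729600)
0.220000: (0.320448, -0.729600); f=(-0.313008, 0.233799) → (0.251586, -0.678164)
0.440000: (0.251586, -0.678164); f=(-0.295703, 0.170617) → (0.186532, -0.640629)
(p(0.66), q(0.66)) ≈ (0.1865, -0.6406)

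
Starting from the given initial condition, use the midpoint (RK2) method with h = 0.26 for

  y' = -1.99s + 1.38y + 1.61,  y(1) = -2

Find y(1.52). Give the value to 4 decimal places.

-4.6548

Midpoint: k1 = f(s_n, y_n); k2 = f(s_n + h/2, y_n + (h/2)·k1); y_{n+1} = y_n + h·k2.
s=1.000000, y=-2.000000:
  k1 = f(1.000000, -2.000000) = -3.140000
  k2 = f(1.130000, -2.408200) = -3.962016
  y ← -2.000000 + 0.26·(-3.962016) = -3.030124
s=1.260000, y=-3.030124:
  k1 = f(1.260000, -3.030124) = -5.078971
  k2 = f(1.390000, -3.690390) = -6.248839
  y ← -3.030124 + 0.26·(-6.248839) = -4.654822
y(1.52) ≈ -4.6548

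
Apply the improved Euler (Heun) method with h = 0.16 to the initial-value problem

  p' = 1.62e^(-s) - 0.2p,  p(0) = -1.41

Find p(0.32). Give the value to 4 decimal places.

-0.8931

Heun: k1 = f(s_n, p_n); k2 = f(s_n + h, p_n + h·k1); p_{n+1} = p_n + (h/2)·(k1 + k2).
s=0.000000, p=-1.410000:
  k1 = f(0.000000, -1.410000) = 1.902000
  k2 = f(0.160000, -1.105680) = 1.601609
  p ← -1.410000 + (0.16/2)·(1.902000 + 1.601609) = -1.129711
s=0.160000, p=-1.129711:
  k1 = f(0.160000, -1.129711) = 1.606415
  k2 = f(0.320000, -0.872685) = 1.350898
  p ← -1.129711 + (0.16/2)·(1.606415 + 1.350898) = -0.893126
p(0.32) ≈ -0.8931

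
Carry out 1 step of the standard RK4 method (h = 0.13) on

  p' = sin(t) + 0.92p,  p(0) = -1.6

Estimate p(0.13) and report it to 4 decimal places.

RK4: k1 = f(t_n, p_n); k2 = f(t_n + h/2, p_n + (h/2)·k1); k3 = f(t_n + h/2, p_n + (h/2)·k2); k4 = f(t_n + h, p_n + h·k3); p_{n+1} = p_n + (h/6)·(k1 + 2k2 + 2k3 + k4).
t=0.000000, p=-1.600000:
  k1 = f(0.000000, -1.600000) = -1.472000
  k2 = f(0.065000, -1.695680) = -1.495071
  k3 = f(0.065000, -1.697180) = -1.496451
  k4 = f(0.130000, -1.794539) = -1.521341
  p ← -1.600000 + (0.13/6)·(k1 + 2k2 + 2k3 + k4) = -1.794488
p(0.13) ≈ -1.7945

-1.7945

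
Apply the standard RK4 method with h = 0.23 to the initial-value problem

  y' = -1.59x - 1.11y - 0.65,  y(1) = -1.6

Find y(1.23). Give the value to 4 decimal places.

RK4: k1 = f(x_n, y_n); k2 = f(x_n + h/2, y_n + (h/2)·k1); k3 = f(x_n + h/2, y_n + (h/2)·k2); k4 = f(x_n + h, y_n + h·k3); y_{n+1} = y_n + (h/6)·(k1 + 2k2 + 2k3 + k4).
x=1.000000, y=-1.600000:
  k1 = f(1.000000, -1.600000) = -0.464000
  k2 = f(1.115000, -1.653360) = -0.587620
  k3 = f(1.115000, -1.667576) = -0.571840
  k4 = f(1.230000, -1.731523) = -0.683709
  y ← -1.600000 + (0.23/6)·(k1 + 2k2 + 2k3 + k4) = -1.732888
y(1.23) ≈ -1.7329

-1.7329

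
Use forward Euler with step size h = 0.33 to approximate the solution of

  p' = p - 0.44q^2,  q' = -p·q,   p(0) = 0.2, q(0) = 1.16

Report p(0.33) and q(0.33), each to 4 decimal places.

Euler on (p,q): p_{n+1} = p_n + h·p', q_{n+1} = q_n + h·q'.
0.000000: (0.200000, 1.160000); f=(-0.392064, -0.232000) → (0.070619, 1.083440)
(p(0.33), q(0.33)) ≈ (0.0706, 1.0834)

0.0706, 1.0834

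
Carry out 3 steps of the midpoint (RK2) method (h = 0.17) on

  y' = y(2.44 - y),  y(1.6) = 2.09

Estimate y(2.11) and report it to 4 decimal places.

Midpoint: k1 = f(x_n, y_n); k2 = f(x_n + h/2, y_n + (h/2)·k1); y_{n+1} = y_n + h·k2.
x=1.600000, y=2.090000:
  k1 = f(1.600000, 2.090000) = 0.731500
  k2 = f(1.685000, 2.152178) = 0.619445
  y ← 2.090000 + 0.17·0.619445 = 2.195306
x=1.770000, y=2.195306:
  k1 = f(1.770000, 2.195306) = 0.537179
  k2 = f(1.855000, 2.240966) = 0.446029
  y ← 2.195306 + 0.17·0.446029 = 2.271131
x=1.940000, y=2.271131:
  k1 = f(1.940000, 2.271131) = 0.383525
  k2 = f(2.025000, 2.303730) = 0.313929
  y ← 2.271131 + 0.17·0.313929 = 2.324498
y(2.11) ≈ 2.3245

2.3245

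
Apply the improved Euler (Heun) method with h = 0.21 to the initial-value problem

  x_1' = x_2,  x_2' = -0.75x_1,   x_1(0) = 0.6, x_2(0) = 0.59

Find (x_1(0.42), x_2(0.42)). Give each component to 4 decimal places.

Heun on (x_1,x_2): k1 = f(t_n, state_n); k2 = f(t_n + h, state_n + h·k1); state_{n+1} = state_n + (h/2)·(k1 + k2).
0.000000: (0.600000, 0.590000)
  k1 = (0.590000, -0.450000)
  predictor → (0.723900, 0.495500)
  k2 = (0.495500, -0.542925)
  → (0.713977, 0.485743)
0.210000: (0.713977, 0.485743)
  k1 = (0.485743, -0.535483)
  predictor → (0.815984, 0.373291)
  k2 = (0.373291, -0.611988)
  → (0.804176, 0.365258)
(x_1(0.42), x_2(0.42)) ≈ (0.8042, 0.3653)

0.8042, 0.3653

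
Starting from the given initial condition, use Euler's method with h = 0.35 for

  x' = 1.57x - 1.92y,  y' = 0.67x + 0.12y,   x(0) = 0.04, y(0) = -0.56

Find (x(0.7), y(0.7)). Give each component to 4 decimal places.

Euler on (x,y): x_{n+1} = x_n + h·x', y_{n+1} = y_n + h·y'.
0.000000: (0.040000, -0.560000); f=(1.138000, -0.040400) → (0.438300, -0.574140)
0.350000: (0.438300, -0.574140); f=(1.790480, 0.224764) → (1.064968, -0.495473)
(x(0.7), y(0.7)) ≈ (1.0650, -0.4955)

1.0650, -0.4955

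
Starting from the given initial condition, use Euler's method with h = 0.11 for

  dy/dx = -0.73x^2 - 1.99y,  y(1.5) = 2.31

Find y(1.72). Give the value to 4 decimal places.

Euler: y_{n+1} = y_n + h·f(x_n, y_n).
x=1.500000, y=2.310000: f=-6.239400 → y ← 2.310000 + 0.11·(-6.239400) = 1.623666
x=1.610000, y=1.623666: f=-5.123328 → y ← 1.623666 + 0.11·(-5.123328) = 1.060100
y(1.72) ≈ 1.0601

1.0601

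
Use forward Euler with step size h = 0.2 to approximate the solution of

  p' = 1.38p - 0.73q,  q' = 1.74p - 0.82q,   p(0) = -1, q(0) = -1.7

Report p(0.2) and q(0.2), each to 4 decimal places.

-1.0278, -1.7692

Euler on (p,q): p_{n+1} = p_n + h·p', q_{n+1} = q_n + h·q'.
0.000000: (-1.000000, -1.700000); f=(-0.139000, -0.346000) → (-1.027800, -1.769200)
(p(0.2), q(0.2)) ≈ (-1.0278, -1.7692)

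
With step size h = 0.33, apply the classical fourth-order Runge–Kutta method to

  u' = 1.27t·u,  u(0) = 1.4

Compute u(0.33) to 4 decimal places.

1.5002

RK4: k1 = f(t_n, u_n); k2 = f(t_n + h/2, u_n + (h/2)·k1); k3 = f(t_n + h/2, u_n + (h/2)·k2); k4 = f(t_n + h, u_n + h·k3); u_{n+1} = u_n + (h/6)·(k1 + 2k2 + 2k3 + k4).
t=0.000000, u=1.400000:
  k1 = f(0.000000, 1.400000) = 0.000000
  k2 = f(0.165000, 1.400000) = 0.293370
  k3 = f(0.165000, 1.448406) = 0.303513
  k4 = f(0.330000, 1.500159) = 0.628717
  u ← 1.400000 + (0.33/6)·(k1 + 2k2 + 2k3 + k4) = 1.500237
u(0.33) ≈ 1.5002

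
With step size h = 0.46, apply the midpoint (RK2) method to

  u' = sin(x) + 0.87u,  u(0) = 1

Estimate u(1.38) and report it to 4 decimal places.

Midpoint: k1 = f(x_n, u_n); k2 = f(x_n + h/2, u_n + (h/2)·k1); u_{n+1} = u_n + h·k2.
x=0.000000, u=1.000000:
  k1 = f(0.000000, 1.000000) = 0.870000
  k2 = f(0.230000, 1.200100) = 1.272065
  u ← 1.000000 + 0.46·1.272065 = 1.585150
x=0.460000, u=1.585150:
  k1 = f(0.460000, 1.585150) = 1.823028
  k2 = f(0.690000, 2.004446) = 2.380405
  u ← 1.585150 + 0.46·2.380405 = 2.680136
x=0.920000, u=2.680136:
  k1 = f(0.920000, 2.680136) = 3.127320
  k2 = f(1.150000, 3.399420) = 3.870259
  u ← 2.680136 + 0.46·3.870259 = 4.460455
u(1.38) ≈ 4.4605

4.4605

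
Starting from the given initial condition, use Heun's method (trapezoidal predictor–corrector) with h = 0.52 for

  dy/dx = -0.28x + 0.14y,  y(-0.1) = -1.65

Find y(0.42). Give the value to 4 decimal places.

Heun: k1 = f(x_n, y_n); k2 = f(x_n + h, y_n + h·k1); y_{n+1} = y_n + (h/2)·(k1 + k2).
x=-0.100000, y=-1.650000:
  k1 = f(-0.100000, -1.650000) = -0.203000
  k2 = f(0.420000, -1.755560) = -0.363378
  y ← -1.650000 + (0.52/2)·(-0.203000 + (-0.363378)) = -1.797258
y(0.42) ≈ -1.7973

-1.7973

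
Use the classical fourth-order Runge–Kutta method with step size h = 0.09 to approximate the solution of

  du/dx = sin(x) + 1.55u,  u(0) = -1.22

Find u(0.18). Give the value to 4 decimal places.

-1.5948

RK4: k1 = f(x_n, u_n); k2 = f(x_n + h/2, u_n + (h/2)·k1); k3 = f(x_n + h/2, u_n + (h/2)·k2); k4 = f(x_n + h, u_n + h·k3); u_{n+1} = u_n + (h/6)·(k1 + 2k2 + 2k3 + k4).
x=0.000000, u=-1.220000:
  k1 = f(0.000000, -1.220000) = -1.891000
  k2 = f(0.045000, -1.305095) = -1.977912
  k3 = f(0.045000, -1.309006) = -1.983975
  k4 = f(0.090000, -1.398558) = -2.077886
  u ← -1.220000 + (0.09/6)·(k1 + 2k2 + 2k3 + k4) = -1.398390
x=0.090000, u=-1.398390:
  k1 = f(0.090000, -1.398390) = -2.077626
  k2 = f(0.135000, -1.491883) = -2.177828
  k3 = f(0.135000, -1.496392) = -2.184818
  k4 = f(0.180000, -1.595023) = -2.293257
  u ← -1.398390 + (0.09/6)·(k1 + 2k2 + 2k3 + k4) = -1.594833
u(0.18) ≈ -1.5948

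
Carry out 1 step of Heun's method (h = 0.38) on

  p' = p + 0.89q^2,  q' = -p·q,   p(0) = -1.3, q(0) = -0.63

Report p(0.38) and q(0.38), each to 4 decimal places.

-1.6454, -1.0824

Heun on (p,q): k1 = f(t_n, state_n); k2 = f(t_n + h, state_n + h·k1); state_{n+1} = state_n + (h/2)·(k1 + k2).
0.000000: (-1.300000, -0.630000)
  k1 = (-0.946759, -0.819000)
  predictor → (-1.659768, -0.941220)
  k2 = (-0.871322, -1.562207)
  → (-1.645435, -1.082429)
(p(0.38), q(0.38)) ≈ (-1.6454, -1.0824)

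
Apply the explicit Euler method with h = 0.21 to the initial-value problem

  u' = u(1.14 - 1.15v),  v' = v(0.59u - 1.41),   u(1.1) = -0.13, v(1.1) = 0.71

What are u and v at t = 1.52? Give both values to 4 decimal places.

Euler on (u,v): u_{n+1} = u_n + h·u', v_{n+1} = v_n + h·v'.
1.100000: (-0.130000, 0.710000); f=(-0.042055, -1.055557) → (-0.138832, 0.488333)
1.310000: (-0.138832, 0.488333); f=(-0.080303, -0.728549) → (-0.155695, 0.335338)
(u(1.52), v(1.52)) ≈ (-0.1557, 0.3353)

-0.1557, 0.3353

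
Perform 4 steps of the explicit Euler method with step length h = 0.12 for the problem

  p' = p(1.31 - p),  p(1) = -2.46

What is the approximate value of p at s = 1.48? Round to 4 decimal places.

Euler: p_{n+1} = p_n + h·f(s_n, p_n).
s=1.000000, p=-2.460000: f=-9.274200 → p ← -2.460000 + 0.12·(-9.274200) = -3.572904
s=1.120000, p=-3.572904: f=-17.446147 → p ← -3.572904 + 0.12·(-17.446147) = -5.666442
s=1.240000, p=-5.666442: f=-39.531600 → p ← -5.666442 + 0.12·(-39.531600) = -10.410234
s=1.360000, p=-10.410234: f=-122.010370 → p ← -10.410234 + 0.12·(-122.010370) = -25.051478
p(1.48) ≈ -25.0515

-25.0515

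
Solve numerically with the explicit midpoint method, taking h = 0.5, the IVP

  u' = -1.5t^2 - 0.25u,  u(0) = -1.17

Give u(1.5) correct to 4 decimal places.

-2.3286

Midpoint: k1 = f(t_n, u_n); k2 = f(t_n + h/2, u_n + (h/2)·k1); u_{n+1} = u_n + h·k2.
t=0.000000, u=-1.170000:
  k1 = f(0.000000, -1.170000) = 0.292500
  k2 = f(0.250000, -1.096875) = 0.180469
  u ← -1.170000 + 0.5·0.180469 = -1.079766
t=0.500000, u=-1.079766:
  k1 = f(0.500000, -1.079766) = -0.105059
  k2 = f(0.750000, -1.106030) = -0.567242
  u ← -1.079766 + 0.5·(-0.567242) = -1.363387
t=1.000000, u=-1.363387:
  k1 = f(1.000000, -1.363387) = -1.159153
  k2 = f(1.250000, -1.653175) = -1.930456
  u ← -1.363387 + 0.5·(-1.930456) = -2.328615
u(1.5) ≈ -2.3286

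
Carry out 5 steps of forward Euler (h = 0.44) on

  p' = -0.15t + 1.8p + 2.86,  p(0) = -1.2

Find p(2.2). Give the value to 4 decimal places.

4.9717

Euler: p_{n+1} = p_n + h·f(t_n, p_n).
t=0.000000, p=-1.200000: f=0.700000 → p ← -1.200000 + 0.44·0.700000 = -0.892000
t=0.440000, p=-0.892000: f=1.188400 → p ← -0.892000 + 0.44·1.188400 = -0.369104
t=0.880000, p=-0.369104: f=2.063613 → p ← -0.369104 + 0.44·2.063613 = 0.538886
t=1.320000, p=0.538886: f=3.631994 → p ← 0.538886 + 0.44·3.631994 = 2.136963
t=1.760000, p=2.136963: f=6.442533 → p ← 2.136963 + 0.44·6.442533 = 4.971678
p(2.2) ≈ 4.9717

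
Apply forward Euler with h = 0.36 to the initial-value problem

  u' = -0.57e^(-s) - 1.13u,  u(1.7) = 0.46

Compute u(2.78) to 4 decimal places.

0.0491

Euler: u_{n+1} = u_n + h·f(s_n, u_n).
s=1.700000, u=0.460000: f=-0.623930 → u ← 0.460000 + 0.36·(-0.623930) = 0.235385
s=2.060000, u=0.235385: f=-0.338634 → u ← 0.235385 + 0.36·(-0.338634) = 0.113477
s=2.420000, u=0.113477: f=-0.178914 → u ← 0.113477 + 0.36·(-0.178914) = 0.049068
u(2.78) ≈ 0.0491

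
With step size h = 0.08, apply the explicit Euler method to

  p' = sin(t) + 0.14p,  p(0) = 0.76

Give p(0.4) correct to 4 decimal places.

0.8676

Euler: p_{n+1} = p_n + h·f(t_n, p_n).
t=0.000000, p=0.760000: f=0.106400 → p ← 0.760000 + 0.08·0.106400 = 0.768512
t=0.080000, p=0.768512: f=0.187506 → p ← 0.768512 + 0.08·0.187506 = 0.783513
t=0.160000, p=0.783513: f=0.269010 → p ← 0.783513 + 0.08·0.269010 = 0.805033
t=0.240000, p=0.805033: f=0.350407 → p ← 0.805033 + 0.08·0.350407 = 0.833066
t=0.320000, p=0.833066: f=0.431196 → p ← 0.833066 + 0.08·0.431196 = 0.867562
p(0.4) ≈ 0.8676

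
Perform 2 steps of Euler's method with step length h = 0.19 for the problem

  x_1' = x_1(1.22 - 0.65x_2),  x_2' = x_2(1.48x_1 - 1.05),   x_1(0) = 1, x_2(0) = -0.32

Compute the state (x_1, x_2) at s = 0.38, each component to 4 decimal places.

1.6204, -0.4008

Euler on (x_1,x_2): x_1_{n+1} = x_1_n + h·x_1', x_2_{n+1} = x_2_n + h·x_2'.
0.000000: (1.000000, -0.320000); f=(1.428000, -0.137600) → (1.271320, -0.346144)
0.190000: (1.271320, -0.346144); f=(1.837049, -0.287837) → (1.620359, -0.400833)
(x_1(0.38), x_2(0.38)) ≈ (1.6204, -0.4008)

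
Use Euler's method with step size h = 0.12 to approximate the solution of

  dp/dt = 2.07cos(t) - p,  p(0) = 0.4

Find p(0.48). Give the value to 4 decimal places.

1.0449

Euler: p_{n+1} = p_n + h·f(t_n, p_n).
t=0.000000, p=0.400000: f=1.670000 → p ← 0.400000 + 0.12·1.670000 = 0.600400
t=0.120000, p=0.600400: f=1.454714 → p ← 0.600400 + 0.12·1.454714 = 0.774966
t=0.240000, p=0.774966: f=1.235704 → p ← 0.774966 + 0.12·1.235704 = 0.923250
t=0.360000, p=0.923250: f=1.014056 → p ← 0.923250 + 0.12·1.014056 = 1.044937
p(0.48) ≈ 1.0449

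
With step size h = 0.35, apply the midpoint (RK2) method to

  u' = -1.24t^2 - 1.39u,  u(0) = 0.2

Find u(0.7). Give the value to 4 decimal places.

Midpoint: k1 = f(t_n, u_n); k2 = f(t_n + h/2, u_n + (h/2)·k1); u_{n+1} = u_n + h·k2.
t=0.000000, u=0.200000:
  k1 = f(0.000000, 0.200000) = -0.278000
  k2 = f(0.175000, 0.151350) = -0.248352
  u ← 0.200000 + 0.35·(-0.248352) = 0.113077
t=0.350000, u=0.113077:
  k1 = f(0.350000, 0.113077) = -0.309077
  k2 = f(0.525000, 0.058989) = -0.423769
  u ← 0.113077 + 0.35·(-0.423769) = -0.035242
u(0.7) ≈ -0.0352

-0.0352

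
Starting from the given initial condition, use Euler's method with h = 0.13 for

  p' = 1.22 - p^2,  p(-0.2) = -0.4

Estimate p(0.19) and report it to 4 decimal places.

Euler: p_{n+1} = p_n + h·f(s_n, p_n).
s=-0.200000, p=-0.400000: f=1.060000 → p ← -0.400000 + 0.13·1.060000 = -0.262200
s=-0.070000, p=-0.262200: f=1.151251 → p ← -0.262200 + 0.13·1.151251 = -0.112537
s=0.060000, p=-0.112537: f=1.207335 → p ← -0.112537 + 0.13·1.207335 = 0.044416
p(0.19) ≈ 0.0444

0.0444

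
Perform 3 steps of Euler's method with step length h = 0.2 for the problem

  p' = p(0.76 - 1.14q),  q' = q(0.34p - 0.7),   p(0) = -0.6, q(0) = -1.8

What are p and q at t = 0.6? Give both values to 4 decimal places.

Euler on (p,q): p_{n+1} = p_n + h·p', q_{n+1} = q_n + h·q'.
0.000000: (-0.600000, -1.800000); f=(-1.687200, 1.627200) → (-0.937440, -1.474560)
0.200000: (-0.937440, -1.474560); f=(-2.288290, 1.502178) → (-1.395098, -1.174124)
0.400000: (-1.395098, -1.174124); f=(-2.927616, 1.378813) → (-1.980621, -0.898362)
(p(0.6), q(0.6)) ≈ (-1.9806, -0.8984)

-1.9806, -0.8984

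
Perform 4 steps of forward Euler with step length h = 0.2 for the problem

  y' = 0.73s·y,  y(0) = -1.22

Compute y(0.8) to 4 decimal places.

Euler: y_{n+1} = y_n + h·f(s_n, y_n).
s=0.000000, y=-1.220000: f=0.000000 → y ← -1.220000 + 0.2·0.000000 = -1.220000
s=0.200000, y=-1.220000: f=-0.178120 → y ← -1.220000 + 0.2·(-0.178120) = -1.255624
s=0.400000, y=-1.255624: f=-0.366642 → y ← -1.255624 + 0.2·(-0.366642) = -1.328952
s=0.600000, y=-1.328952: f=-0.582081 → y ← -1.328952 + 0.2·(-0.582081) = -1.445369
y(0.8) ≈ -1.4454

-1.4454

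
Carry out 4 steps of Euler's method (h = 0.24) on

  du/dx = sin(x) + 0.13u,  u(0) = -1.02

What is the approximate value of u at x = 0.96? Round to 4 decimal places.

Euler: u_{n+1} = u_n + h·f(x_n, u_n).
x=0.000000, u=-1.020000: f=-0.132600 → u ← -1.020000 + 0.24·(-0.132600) = -1.051824
x=0.240000, u=-1.051824: f=0.100966 → u ← -1.051824 + 0.24·0.100966 = -1.027592
x=0.480000, u=-1.027592: f=0.328192 → u ← -1.027592 + 0.24·0.328192 = -0.948826
x=0.720000, u=-0.948826: f=0.536037 → u ← -0.948826 + 0.24·0.536037 = -0.820177
u(0.96) ≈ -0.8202

-0.8202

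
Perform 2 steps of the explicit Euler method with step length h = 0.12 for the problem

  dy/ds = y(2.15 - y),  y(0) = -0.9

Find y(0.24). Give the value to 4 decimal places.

Euler: y_{n+1} = y_n + h·f(s_n, y_n).
s=0.000000, y=-0.900000: f=-2.745000 → y ← -0.900000 + 0.12·(-2.745000) = -1.229400
s=0.120000, y=-1.229400: f=-4.154634 → y ← -1.229400 + 0.12·(-4.154634) = -1.727956
y(0.24) ≈ -1.7280

-1.7280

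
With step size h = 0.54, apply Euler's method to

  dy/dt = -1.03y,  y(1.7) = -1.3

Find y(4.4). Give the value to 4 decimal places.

-0.0224

Euler: y_{n+1} = y_n + h·f(t_n, y_n).
t=1.700000, y=-1.300000: f=1.339000 → y ← -1.300000 + 0.54·1.339000 = -0.576940
t=2.240000, y=-0.576940: f=0.594248 → y ← -0.576940 + 0.54·0.594248 = -0.256046
t=2.780000, y=-0.256046: f=0.263727 → y ← -0.256046 + 0.54·0.263727 = -0.113633
t=3.320000, y=-0.113633: f=0.117042 → y ← -0.113633 + 0.54·0.117042 = -0.050430
t=3.860000, y=-0.050430: f=0.051943 → y ← -0.050430 + 0.54·0.051943 = -0.022381
y(4.4) ≈ -0.0224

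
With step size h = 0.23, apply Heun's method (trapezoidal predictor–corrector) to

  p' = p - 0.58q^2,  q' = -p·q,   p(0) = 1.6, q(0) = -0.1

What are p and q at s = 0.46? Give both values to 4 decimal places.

Heun on (p,q): k1 = f(s_n, state_n); k2 = f(s_n + h, state_n + h·k1); state_{n+1} = state_n + (h/2)·(k1 + k2).
0.000000: (1.600000, -0.100000)
  k1 = (1.594200, 0.160000)
  predictor → (1.966666, -0.063200)
  k2 = (1.964349, 0.124293)
  → (2.009233, -0.067306)
0.230000: (2.009233, -0.067306)
  k1 = (2.006606, 0.135234)
  predictor → (2.470752, -0.036202)
  k2 = (2.469992, 0.089447)
  → (2.524042, -0.041468)
(p(0.46), q(0.46)) ≈ (2.5240, -0.0415)

2.5240, -0.0415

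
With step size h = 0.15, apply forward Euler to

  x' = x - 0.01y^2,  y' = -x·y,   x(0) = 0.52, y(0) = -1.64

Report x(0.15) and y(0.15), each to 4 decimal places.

Euler on (x,y): x_{n+1} = x_n + h·x', y_{n+1} = y_n + h·y'.
0.000000: (0.520000, -1.640000); f=(0.493104, 0.852800) → (0.593966, -1.512080)
(x(0.15), y(0.15)) ≈ (0.5940, -1.5121)

0.5940, -1.5121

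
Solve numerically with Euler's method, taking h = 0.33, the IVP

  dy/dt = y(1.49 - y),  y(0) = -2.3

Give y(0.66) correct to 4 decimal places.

Euler: y_{n+1} = y_n + h·f(t_n, y_n).
t=0.000000, y=-2.300000: f=-8.717000 → y ← -2.300000 + 0.33·(-8.717000) = -5.176610
t=0.330000, y=-5.176610: f=-34.510440 → y ← -5.176610 + 0.33·(-34.510440) = -16.565055
y(0.66) ≈ -16.5651

-16.5651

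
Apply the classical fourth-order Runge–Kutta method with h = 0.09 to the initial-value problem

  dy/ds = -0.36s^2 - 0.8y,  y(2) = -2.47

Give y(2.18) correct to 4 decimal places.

RK4: k1 = f(s_n, y_n); k2 = f(s_n + h/2, y_n + (h/2)·k1); k3 = f(s_n + h/2, y_n + (h/2)·k2); k4 = f(s_n + h, y_n + h·k3); y_{n+1} = y_n + (h/6)·(k1 + 2k2 + 2k3 + k4).
s=2.000000, y=-2.470000:
  k1 = f(2.000000, -2.470000) = 0.536000
  k2 = f(2.045000, -2.445880) = 0.451175
  k3 = f(2.045000, -2.449697) = 0.454229
  k4 = f(2.090000, -2.429119) = 0.370780
  y ← -2.470000 + (0.09/6)·(k1 + 2k2 + 2k3 + k4) = -2.429236
s=2.090000, y=-2.429236:
  k1 = f(2.090000, -2.429236) = 0.370873
  k2 = f(2.135000, -2.412547) = 0.289077
  k3 = f(2.135000, -2.416228) = 0.292021
  k4 = f(2.180000, -2.402954) = 0.211499
  y ← -2.429236 + (0.09/6)·(k1 + 2k2 + 2k3 + k4) = -2.403068
y(2.18) ≈ -2.4031

-2.4031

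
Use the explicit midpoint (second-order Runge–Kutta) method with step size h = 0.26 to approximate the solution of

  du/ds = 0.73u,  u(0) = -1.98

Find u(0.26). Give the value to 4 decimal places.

-2.3915

Midpoint: k1 = f(s_n, u_n); k2 = f(s_n + h/2, u_n + (h/2)·k1); u_{n+1} = u_n + h·k2.
s=0.000000, u=-1.980000:
  k1 = f(0.000000, -1.980000) = -1.445400
  k2 = f(0.130000, -2.167902) = -1.582568
  u ← -1.980000 + 0.26·(-1.582568) = -2.391468
u(0.26) ≈ -2.3915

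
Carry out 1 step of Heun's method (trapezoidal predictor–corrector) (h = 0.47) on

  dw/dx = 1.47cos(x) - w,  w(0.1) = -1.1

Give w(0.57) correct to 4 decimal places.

-0.2315

Heun: k1 = f(x_n, w_n); k2 = f(x_n + h, w_n + h·k1); w_{n+1} = w_n + (h/2)·(k1 + k2).
x=0.100000, w=-1.100000:
  k1 = f(0.100000, -1.100000) = 2.562656
  k2 = f(0.570000, 0.104448) = 1.133146
  w ← -1.100000 + (0.47/2)·(2.562656 + 1.133146) = -0.231486
w(0.57) ≈ -0.2315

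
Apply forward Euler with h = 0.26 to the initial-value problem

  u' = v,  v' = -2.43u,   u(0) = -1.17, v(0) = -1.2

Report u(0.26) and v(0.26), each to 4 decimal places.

-1.4820, -0.4608

Euler on (u,v): u_{n+1} = u_n + h·u', v_{n+1} = v_n + h·v'.
0.000000: (-1.170000, -1.200000); f=(-1.200000, 2.843100) → (-1.482000, -0.460794)
(u(0.26), v(0.26)) ≈ (-1.4820, -0.4608)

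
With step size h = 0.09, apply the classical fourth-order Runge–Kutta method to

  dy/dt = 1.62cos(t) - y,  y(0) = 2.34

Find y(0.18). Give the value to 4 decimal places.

2.2199

RK4: k1 = f(t_n, y_n); k2 = f(t_n + h/2, y_n + (h/2)·k1); k3 = f(t_n + h/2, y_n + (h/2)·k2); k4 = f(t_n + h, y_n + h·k3); y_{n+1} = y_n + (h/6)·(k1 + 2k2 + 2k3 + k4).
t=0.000000, y=2.340000:
  k1 = f(0.000000, 2.340000) = -0.720000
  k2 = f(0.045000, 2.307600) = -0.689240
  k3 = f(0.045000, 2.308984) = -0.690624
  k4 = f(0.090000, 2.277844) = -0.664400
  y ← 2.340000 + (0.09/6)·(k1 + 2k2 + 2k3 + k4) = 2.277838
t=0.090000, y=2.277838:
  k1 = f(0.090000, 2.277838) = -0.664395
  k2 = f(0.135000, 2.247940) = -0.642680
  k3 = f(0.135000, 2.248917) = -0.643657
  k4 = f(0.180000, 2.219909) = -0.626082
  y ← 2.277838 + (0.09/6)·(k1 + 2k2 + 2k3 + k4) = 2.219891
y(0.18) ≈ 2.2199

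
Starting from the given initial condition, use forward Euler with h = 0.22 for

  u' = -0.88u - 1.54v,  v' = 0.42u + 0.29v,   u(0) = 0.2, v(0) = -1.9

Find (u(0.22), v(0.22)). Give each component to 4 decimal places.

0.8050, -2.0027

Euler on (u,v): u_{n+1} = u_n + h·u', v_{n+1} = v_n + h·v'.
0.000000: (0.200000, -1.900000); f=(2.750000, -0.467000) → (0.805000, -2.002740)
(u(0.22), v(0.22)) ≈ (0.8050, -2.0027)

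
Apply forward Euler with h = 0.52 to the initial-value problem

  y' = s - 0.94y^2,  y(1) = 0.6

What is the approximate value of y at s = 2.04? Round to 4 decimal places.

1.2988

Euler: y_{n+1} = y_n + h·f(s_n, y_n).
s=1.000000, y=0.600000: f=0.661600 → y ← 0.600000 + 0.52·0.661600 = 0.944032
s=1.520000, y=0.944032: f=0.682275 → y ← 0.944032 + 0.52·0.682275 = 1.298815
y(2.04) ≈ 1.2988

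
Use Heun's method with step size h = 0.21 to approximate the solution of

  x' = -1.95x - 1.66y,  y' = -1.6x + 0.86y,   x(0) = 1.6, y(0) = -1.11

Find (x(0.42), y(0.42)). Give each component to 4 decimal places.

Heun on (x,y): k1 = f(t_n, state_n); k2 = f(t_n + h, state_n + h·k1); state_{n+1} = state_n + (h/2)·(k1 + k2).
0.000000: (1.600000, -1.110000)
  k1 = (-1.277400, -3.514600)
  predictor → (1.331746, -1.848066)
  k2 = (0.470885, -3.720130)
  → (1.515316, -1.869647)
0.210000: (1.515316, -1.869647)
  k1 = (0.148747, -4.032402)
  predictor → (1.546553, -2.716451)
  k2 = (1.493531, -4.810632)
  → (1.687755, -2.798165)
(x(0.42), y(0.42)) ≈ (1.6878, -2.7982)

1.6878, -2.7982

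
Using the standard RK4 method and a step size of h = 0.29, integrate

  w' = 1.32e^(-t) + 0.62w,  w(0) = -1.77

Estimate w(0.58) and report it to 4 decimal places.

-1.8247

RK4: k1 = f(t_n, w_n); k2 = f(t_n + h/2, w_n + (h/2)·k1); k3 = f(t_n + h/2, w_n + (h/2)·k2); k4 = f(t_n + h, w_n + h·k3); w_{n+1} = w_n + (h/6)·(k1 + 2k2 + 2k3 + k4).
t=0.000000, w=-1.770000:
  k1 = f(0.000000, -1.770000) = 0.222600
  k2 = f(0.145000, -1.737723) = 0.064441
  k3 = f(0.145000, -1.760656) = 0.050223
  k4 = f(0.290000, -1.755435) = -0.100662
  w ← -1.770000 + (0.29/6)·(k1 + 2k2 + 2k3 + k4) = -1.753022
t=0.290000, w=-1.753022:
  k1 = f(0.290000, -1.753022) = -0.099166
  k2 = f(0.435000, -1.767401) = -0.241399
  k3 = f(0.435000, -1.788025) = -0.254186
  k4 = f(0.580000, -1.826736) = -0.393511
  w ← -1.753022 + (0.29/6)·(k1 + 2k2 + 2k3 + k4) = -1.824741
w(0.58) ≈ -1.8247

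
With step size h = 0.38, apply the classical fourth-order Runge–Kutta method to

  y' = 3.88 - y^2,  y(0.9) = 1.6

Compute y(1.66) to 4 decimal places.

RK4: k1 = f(x_n, y_n); k2 = f(x_n + h/2, y_n + (h/2)·k1); k3 = f(x_n + h/2, y_n + (h/2)·k2); k4 = f(x_n + h, y_n + h·k3); y_{n+1} = y_n + (h/6)·(k1 + 2k2 + 2k3 + k4).
x=0.900000, y=1.600000:
  k1 = f(0.900000, 1.600000) = 1.320000
  k2 = f(1.090000, 1.850800) = 0.454539
  k3 = f(1.090000, 1.686362) = 1.036182
  k4 = f(1.280000, 1.993749) = -0.095035
  y ← 1.600000 + (0.38/6)·(k1 + 2k2 + 2k3 + k4) = 1.866406
x=1.280000, y=1.866406:
  k1 = f(1.280000, 1.866406) = 0.396530
  k2 = f(1.470000, 1.941746) = 0.109621
  k3 = f(1.470000, 1.887234) = 0.318349
  k4 = f(1.660000, 1.987378) = -0.069672
  y ← 1.866406 + (0.38/6)·(k1 + 2k2 + 2k3 + k4) = 1.941316
y(1.66) ≈ 1.9413

1.9413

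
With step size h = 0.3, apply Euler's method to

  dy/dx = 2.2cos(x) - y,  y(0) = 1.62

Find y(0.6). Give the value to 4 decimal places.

Euler: y_{n+1} = y_n + h·f(x_n, y_n).
x=0.000000, y=1.620000: f=0.580000 → y ← 1.620000 + 0.3·0.580000 = 1.794000
x=0.300000, y=1.794000: f=0.307740 → y ← 1.794000 + 0.3·0.307740 = 1.886322
y(0.6) ≈ 1.8863

1.8863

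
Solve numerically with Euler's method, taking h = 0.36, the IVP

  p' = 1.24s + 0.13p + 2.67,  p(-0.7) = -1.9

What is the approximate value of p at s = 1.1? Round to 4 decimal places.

2.8576

Euler: p_{n+1} = p_n + h·f(s_n, p_n).
s=-0.700000, p=-1.900000: f=1.555000 → p ← -1.900000 + 0.36·1.555000 = -1.340200
s=-0.340000, p=-1.340200: f=2.074174 → p ← -1.340200 + 0.36·2.074174 = -0.593497
s=0.020000, p=-0.593497: f=2.617645 → p ← -0.593497 + 0.36·2.617645 = 0.348855
s=0.380000, p=0.348855: f=3.186551 → p ← 0.348855 + 0.36·3.186551 = 1.496013
s=0.740000, p=1.496013: f=3.782082 → p ← 1.496013 + 0.36·3.782082 = 2.857563
p(1.1) ≈ 2.8576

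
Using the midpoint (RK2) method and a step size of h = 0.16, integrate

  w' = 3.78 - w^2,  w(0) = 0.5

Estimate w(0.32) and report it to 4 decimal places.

Midpoint: k1 = f(t_n, w_n); k2 = f(t_n + h/2, w_n + (h/2)·k1); w_{n+1} = w_n + h·k2.
t=0.000000, w=0.500000:
  k1 = f(0.000000, 0.500000) = 3.530000
  k2 = f(0.080000, 0.782400) = 3.167850
  w ← 0.500000 + 0.16·3.167850 = 1.006856
t=0.160000, w=1.006856:
  k1 = f(0.160000, 1.006856) = 2.766241
  k2 = f(0.240000, 1.228155) = 2.271635
  w ← 1.006856 + 0.16·2.271635 = 1.370318
w(0.32) ≈ 1.3703

1.3703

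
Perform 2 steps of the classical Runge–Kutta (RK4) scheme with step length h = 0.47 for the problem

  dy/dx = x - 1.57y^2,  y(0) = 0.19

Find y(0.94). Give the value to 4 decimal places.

RK4: k1 = f(x_n, y_n); k2 = f(x_n + h/2, y_n + (h/2)·k1); k3 = f(x_n + h/2, y_n + (h/2)·k2); k4 = f(x_n + h, y_n + h·k3); y_{n+1} = y_n + (h/6)·(k1 + 2k2 + 2k3 + k4).
x=0.000000, y=0.190000:
  k1 = f(0.000000, 0.190000) = -0.056677
  k2 = f(0.235000, 0.176681) = 0.185991
  k3 = f(0.235000, 0.233708) = 0.149248
  k4 = f(0.470000, 0.260146) = 0.363748
  y ← 0.190000 + (0.47/6)·(k1 + 2k2 + 2k3 + k4) = 0.266575
x=0.470000, y=0.266575:
  k1 = f(0.470000, 0.266575) = 0.358433
  k2 = f(0.705000, 0.350806) = 0.511788
  k3 = f(0.705000, 0.386845) = 0.470051
  k4 = f(0.940000, 0.487499) = 0.566882
  y ← 0.266575 + (0.47/6)·(k1 + 2k2 + 2k3 + k4) = 0.492879
y(0.94) ≈ 0.4929

0.4929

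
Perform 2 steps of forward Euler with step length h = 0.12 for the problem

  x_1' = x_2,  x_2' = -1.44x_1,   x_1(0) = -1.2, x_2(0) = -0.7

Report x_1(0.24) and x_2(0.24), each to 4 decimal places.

Euler on (x_1,x_2): x_1_{n+1} = x_1_n + h·x_1', x_2_{n+1} = x_2_n + h·x_2'.
0.000000: (-1.200000, -0.700000); f=(-0.700000, 1.728000) → (-1.284000, -0.492640)
0.120000: (-1.284000, -0.492640); f=(-0.492640, 1.848960) → (-1.343117, -0.270765)
(x_1(0.24), x_2(0.24)) ≈ (-1.3431, -0.2708)

-1.3431, -0.2708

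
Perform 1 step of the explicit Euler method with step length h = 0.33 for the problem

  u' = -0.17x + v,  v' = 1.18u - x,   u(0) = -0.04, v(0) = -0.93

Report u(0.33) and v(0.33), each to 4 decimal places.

-0.3469, -0.9456

Euler on (u,v): u_{n+1} = u_n + h·u', v_{n+1} = v_n + h·v'.
0.000000: (-0.040000, -0.930000); f=(-0.930000, -0.047200) → (-0.346900, -0.945576)
(u(0.33), v(0.33)) ≈ (-0.3469, -0.9456)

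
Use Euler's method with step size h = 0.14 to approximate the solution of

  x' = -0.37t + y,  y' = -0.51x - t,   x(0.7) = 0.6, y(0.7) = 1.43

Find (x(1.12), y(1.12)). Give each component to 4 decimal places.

1.0065, 0.9155

Euler on (x,y): x_{n+1} = x_n + h·x', y_{n+1} = y_n + h·y'.
0.700000: (0.600000, 1.430000); f=(1.171000, -1.006000) → (0.763940, 1.289160)
0.840000: (0.763940, 1.289160); f=(0.978360, -1.229609) → (0.900910, 1.117015)
0.980000: (0.900910, 1.117015); f=(0.754415, -1.439464) → (1.006528, 0.915490)
(x(1.12), y(1.12)) ≈ (1.0065, 0.9155)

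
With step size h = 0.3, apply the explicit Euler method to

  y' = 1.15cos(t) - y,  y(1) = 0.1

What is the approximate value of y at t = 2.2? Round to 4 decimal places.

Euler: y_{n+1} = y_n + h·f(t_n, y_n).
t=1.000000, y=0.100000: f=0.521348 → y ← 0.100000 + 0.3·0.521348 = 0.256404
t=1.300000, y=0.256404: f=0.051219 → y ← 0.256404 + 0.3·0.051219 = 0.271770
t=1.600000, y=0.271770: f=-0.305350 → y ← 0.271770 + 0.3·(-0.305350) = 0.180165
t=1.900000, y=0.180165: f=-0.551948 → y ← 0.180165 + 0.3·(-0.551948) = 0.014581
y(2.2) ≈ 0.0146

0.0146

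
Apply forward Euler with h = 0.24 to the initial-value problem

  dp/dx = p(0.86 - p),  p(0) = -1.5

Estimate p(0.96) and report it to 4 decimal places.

-31.2462

Euler: p_{n+1} = p_n + h·f(x_n, p_n).
x=0.000000, p=-1.500000: f=-3.540000 → p ← -1.500000 + 0.24·(-3.540000) = -2.349600
x=0.240000, p=-2.349600: f=-7.541276 → p ← -2.349600 + 0.24·(-7.541276) = -4.159506
x=0.480000, p=-4.159506: f=-20.878668 → p ← -4.159506 + 0.24·(-20.878668) = -9.170387
x=0.720000, p=-9.170387: f=-91.982522 → p ← -9.170387 + 0.24·(-91.982522) = -31.246192
p(0.96) ≈ -31.2462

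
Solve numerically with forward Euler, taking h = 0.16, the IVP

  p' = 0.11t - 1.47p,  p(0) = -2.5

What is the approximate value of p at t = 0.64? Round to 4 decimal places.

-0.8409

Euler: p_{n+1} = p_n + h·f(t_n, p_n).
t=0.000000, p=-2.500000: f=3.675000 → p ← -2.500000 + 0.16·3.675000 = -1.912000
t=0.160000, p=-1.912000: f=2.828240 → p ← -1.912000 + 0.16·2.828240 = -1.459482
t=0.320000, p=-1.459482: f=2.180638 → p ← -1.459482 + 0.16·2.180638 = -1.110580
t=0.480000, p=-1.110580: f=1.685352 → p ← -1.110580 + 0.16·1.685352 = -0.840923
p(0.64) ≈ -0.8409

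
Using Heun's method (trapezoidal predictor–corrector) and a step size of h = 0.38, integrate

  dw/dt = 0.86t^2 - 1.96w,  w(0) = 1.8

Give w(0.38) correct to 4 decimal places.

0.9822

Heun: k1 = f(t_n, w_n); k2 = f(t_n + h, w_n + h·k1); w_{n+1} = w_n + (h/2)·(k1 + k2).
t=0.000000, w=1.800000:
  k1 = f(0.000000, 1.800000) = -3.528000
  k2 = f(0.380000, 0.459360) = -0.776162
  w ← 1.800000 + (0.38/2)·(-3.528000 + (-0.776162)) = 0.982209
w(0.38) ≈ 0.9822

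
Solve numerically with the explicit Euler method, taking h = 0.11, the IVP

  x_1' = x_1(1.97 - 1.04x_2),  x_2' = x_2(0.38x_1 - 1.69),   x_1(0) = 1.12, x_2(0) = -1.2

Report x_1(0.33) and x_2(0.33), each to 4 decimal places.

Euler on (x_1,x_2): x_1_{n+1} = x_1_n + h·x_1', x_2_{n+1} = x_2_n + h·x_2'.
0.000000: (1.120000, -1.200000); f=(3.604160, 1.517280) → (1.516458, -1.033099)
0.110000: (1.516458, -1.033099); f=(4.616739, 1.150610) → (2.024299, -0.906532)
0.220000: (2.024299, -0.906532); f=(5.896364, 0.834704) → (2.672899, -0.814715)
(x_1(0.33), x_2(0.33)) ≈ (2.6729, -0.8147)

2.6729, -0.8147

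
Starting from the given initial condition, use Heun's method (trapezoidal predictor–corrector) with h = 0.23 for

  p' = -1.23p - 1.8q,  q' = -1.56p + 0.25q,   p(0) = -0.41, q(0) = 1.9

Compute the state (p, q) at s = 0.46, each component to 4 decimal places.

-1.7027, 2.9195

Heun on (p,q): k1 = f(s_n, state_n); k2 = f(s_n + h, state_n + h·k1); state_{n+1} = state_n + (h/2)·(k1 + k2).
0.000000: (-0.410000, 1.900000)
  k1 = (-2.915700, 1.114600)
  predictor → (-1.080611, 2.156358)
  k2 = (-2.552293, 2.224843)
  → (-1.038819, 2.284036)
0.230000: (-1.038819, 2.284036)
  k1 = (-2.833517, 2.191567)
  predictor → (-1.690528, 2.788096)
  k2 = (-2.939224, 3.334248)
  → (-1.702684, 2.919505)
(p(0.46), q(0.46)) ≈ (-1.7027, 2.9195)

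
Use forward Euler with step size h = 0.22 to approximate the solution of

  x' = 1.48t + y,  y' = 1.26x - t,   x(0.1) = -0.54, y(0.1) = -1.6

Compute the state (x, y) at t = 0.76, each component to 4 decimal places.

Euler on (x,y): x_{n+1} = x_n + h·x', y_{n+1} = y_n + h·y'.
0.100000: (-0.540000, -1.600000); f=(-1.452000, -0.780400) → (-0.859440, -1.771688)
0.320000: (-0.859440, -1.771688); f=(-1.298088, -1.402894) → (-1.145019, -2.080325)
0.540000: (-1.145019, -2.080325); f=(-1.281125, -1.982724) → (-1.426867, -2.516524)
(x(0.76), y(0.76)) ≈ (-1.4269, -2.5165)

-1.4269, -2.5165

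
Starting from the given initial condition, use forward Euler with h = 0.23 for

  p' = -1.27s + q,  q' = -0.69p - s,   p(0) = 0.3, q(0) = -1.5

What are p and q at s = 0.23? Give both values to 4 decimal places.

-0.0450, -1.5476

Euler on (p,q): p_{n+1} = p_n + h·p', q_{n+1} = q_n + h·q'.
0.000000: (0.300000, -1.500000); f=(-1.500000, -0.207000) → (-0.045000, -1.547610)
(p(0.23), q(0.23)) ≈ (-0.0450, -1.5476)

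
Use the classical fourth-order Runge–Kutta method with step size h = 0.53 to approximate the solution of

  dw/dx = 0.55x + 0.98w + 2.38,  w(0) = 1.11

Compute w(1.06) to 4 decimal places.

8.0168

RK4: k1 = f(x_n, w_n); k2 = f(x_n + h/2, w_n + (h/2)·k1); k3 = f(x_n + h/2, w_n + (h/2)·k2); k4 = f(x_n + h, w_n + h·k3); w_{n+1} = w_n + (h/6)·(k1 + 2k2 + 2k3 + k4).
x=0.000000, w=1.110000:
  k1 = f(0.000000, 1.110000) = 3.467800
  k2 = f(0.265000, 2.028967) = 4.514138
  k3 = f(0.265000, 2.306246) = 4.785872
  k4 = f(0.530000, 3.646512) = 6.245082
  w ← 1.110000 + (0.53/6)·(k1 + 2k2 + 2k3 + k4) = 3.610973
x=0.530000, w=3.610973:
  k1 = f(0.530000, 3.610973) = 6.210253
  k2 = f(0.795000, 5.256690) = 7.968806
  k3 = f(0.795000, 5.722706) = 8.425502
  k4 = f(1.060000, 8.076489) = 10.877959
  w ← 3.610973 + (0.53/6)·(k1 + 2k2 + 2k3 + k4) = 8.016759
w(1.06) ≈ 8.0168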